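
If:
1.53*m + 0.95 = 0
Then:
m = -0.62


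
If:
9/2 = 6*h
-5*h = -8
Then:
No Solution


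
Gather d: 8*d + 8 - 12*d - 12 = -4*d - 4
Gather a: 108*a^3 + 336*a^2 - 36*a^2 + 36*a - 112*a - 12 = 108*a^3 + 300*a^2 - 76*a - 12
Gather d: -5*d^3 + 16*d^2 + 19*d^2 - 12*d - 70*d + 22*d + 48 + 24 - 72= -5*d^3 + 35*d^2 - 60*d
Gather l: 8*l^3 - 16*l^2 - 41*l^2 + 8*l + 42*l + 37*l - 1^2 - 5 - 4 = 8*l^3 - 57*l^2 + 87*l - 10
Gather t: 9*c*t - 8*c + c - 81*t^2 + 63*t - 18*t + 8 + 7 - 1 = -7*c - 81*t^2 + t*(9*c + 45) + 14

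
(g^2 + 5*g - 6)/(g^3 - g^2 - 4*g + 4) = (g + 6)/(g^2 - 4)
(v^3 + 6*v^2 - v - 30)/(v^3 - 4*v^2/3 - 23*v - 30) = 3*(v^2 + 3*v - 10)/(3*v^2 - 13*v - 30)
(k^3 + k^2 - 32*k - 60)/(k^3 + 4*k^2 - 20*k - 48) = (k^2 - k - 30)/(k^2 + 2*k - 24)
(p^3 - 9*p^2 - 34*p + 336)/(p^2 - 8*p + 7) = (p^2 - 2*p - 48)/(p - 1)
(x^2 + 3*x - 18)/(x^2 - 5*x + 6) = (x + 6)/(x - 2)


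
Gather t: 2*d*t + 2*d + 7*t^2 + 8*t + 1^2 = 2*d + 7*t^2 + t*(2*d + 8) + 1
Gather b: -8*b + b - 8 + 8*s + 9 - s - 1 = -7*b + 7*s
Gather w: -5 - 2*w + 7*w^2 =7*w^2 - 2*w - 5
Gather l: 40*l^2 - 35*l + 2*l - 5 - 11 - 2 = 40*l^2 - 33*l - 18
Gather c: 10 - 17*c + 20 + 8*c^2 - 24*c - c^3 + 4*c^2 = -c^3 + 12*c^2 - 41*c + 30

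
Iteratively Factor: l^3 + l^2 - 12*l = (l + 4)*(l^2 - 3*l) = l*(l + 4)*(l - 3)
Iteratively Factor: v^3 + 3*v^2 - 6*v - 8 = (v + 4)*(v^2 - v - 2) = (v + 1)*(v + 4)*(v - 2)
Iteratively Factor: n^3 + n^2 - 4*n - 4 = (n - 2)*(n^2 + 3*n + 2) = (n - 2)*(n + 2)*(n + 1)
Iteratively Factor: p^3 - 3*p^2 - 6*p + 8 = (p + 2)*(p^2 - 5*p + 4) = (p - 4)*(p + 2)*(p - 1)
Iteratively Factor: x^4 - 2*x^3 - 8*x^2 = (x)*(x^3 - 2*x^2 - 8*x) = x*(x - 4)*(x^2 + 2*x) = x^2*(x - 4)*(x + 2)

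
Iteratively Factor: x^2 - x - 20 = (x - 5)*(x + 4)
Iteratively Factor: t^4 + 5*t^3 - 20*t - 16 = (t + 4)*(t^3 + t^2 - 4*t - 4) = (t - 2)*(t + 4)*(t^2 + 3*t + 2) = (t - 2)*(t + 1)*(t + 4)*(t + 2)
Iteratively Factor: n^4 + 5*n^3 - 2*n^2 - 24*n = (n)*(n^3 + 5*n^2 - 2*n - 24) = n*(n + 3)*(n^2 + 2*n - 8) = n*(n - 2)*(n + 3)*(n + 4)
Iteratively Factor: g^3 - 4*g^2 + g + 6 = (g - 3)*(g^2 - g - 2) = (g - 3)*(g + 1)*(g - 2)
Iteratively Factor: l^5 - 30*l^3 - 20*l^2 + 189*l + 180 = (l + 1)*(l^4 - l^3 - 29*l^2 + 9*l + 180) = (l + 1)*(l + 3)*(l^3 - 4*l^2 - 17*l + 60) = (l + 1)*(l + 3)*(l + 4)*(l^2 - 8*l + 15) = (l - 5)*(l + 1)*(l + 3)*(l + 4)*(l - 3)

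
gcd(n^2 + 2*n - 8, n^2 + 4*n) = n + 4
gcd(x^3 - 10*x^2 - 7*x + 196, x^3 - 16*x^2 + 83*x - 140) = x - 7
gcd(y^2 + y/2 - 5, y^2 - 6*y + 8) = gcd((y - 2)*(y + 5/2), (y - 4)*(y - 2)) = y - 2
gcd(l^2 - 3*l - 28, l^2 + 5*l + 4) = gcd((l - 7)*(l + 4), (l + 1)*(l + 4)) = l + 4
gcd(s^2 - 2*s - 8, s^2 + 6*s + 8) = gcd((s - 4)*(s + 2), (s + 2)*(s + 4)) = s + 2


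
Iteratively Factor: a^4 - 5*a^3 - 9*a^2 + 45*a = (a - 3)*(a^3 - 2*a^2 - 15*a) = (a - 5)*(a - 3)*(a^2 + 3*a) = (a - 5)*(a - 3)*(a + 3)*(a)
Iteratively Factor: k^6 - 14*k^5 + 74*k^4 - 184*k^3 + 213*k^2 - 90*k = (k - 2)*(k^5 - 12*k^4 + 50*k^3 - 84*k^2 + 45*k) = k*(k - 2)*(k^4 - 12*k^3 + 50*k^2 - 84*k + 45) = k*(k - 3)*(k - 2)*(k^3 - 9*k^2 + 23*k - 15) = k*(k - 3)*(k - 2)*(k - 1)*(k^2 - 8*k + 15) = k*(k - 3)^2*(k - 2)*(k - 1)*(k - 5)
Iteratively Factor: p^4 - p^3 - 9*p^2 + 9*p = (p)*(p^3 - p^2 - 9*p + 9) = p*(p + 3)*(p^2 - 4*p + 3) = p*(p - 1)*(p + 3)*(p - 3)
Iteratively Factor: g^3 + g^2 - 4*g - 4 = (g + 1)*(g^2 - 4) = (g - 2)*(g + 1)*(g + 2)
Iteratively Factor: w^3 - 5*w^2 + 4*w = (w - 1)*(w^2 - 4*w) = (w - 4)*(w - 1)*(w)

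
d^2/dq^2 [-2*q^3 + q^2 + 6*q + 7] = 2 - 12*q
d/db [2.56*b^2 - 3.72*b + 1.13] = 5.12*b - 3.72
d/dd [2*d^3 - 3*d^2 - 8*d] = 6*d^2 - 6*d - 8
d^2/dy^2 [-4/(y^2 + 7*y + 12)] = 8*(y^2 + 7*y - (2*y + 7)^2 + 12)/(y^2 + 7*y + 12)^3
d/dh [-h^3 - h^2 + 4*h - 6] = -3*h^2 - 2*h + 4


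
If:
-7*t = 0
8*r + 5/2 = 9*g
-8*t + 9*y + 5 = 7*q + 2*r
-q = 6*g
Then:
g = -12*y/53 - 15/106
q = 72*y/53 + 45/53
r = -27*y/106 - 25/53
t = 0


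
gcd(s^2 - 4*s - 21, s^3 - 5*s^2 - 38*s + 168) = s - 7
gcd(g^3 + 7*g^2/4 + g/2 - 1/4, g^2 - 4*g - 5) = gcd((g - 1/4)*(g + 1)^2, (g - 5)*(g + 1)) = g + 1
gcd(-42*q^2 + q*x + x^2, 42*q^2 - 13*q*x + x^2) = -6*q + x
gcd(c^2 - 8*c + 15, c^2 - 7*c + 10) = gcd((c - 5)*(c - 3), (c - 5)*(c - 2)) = c - 5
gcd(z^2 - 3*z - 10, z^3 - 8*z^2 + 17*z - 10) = z - 5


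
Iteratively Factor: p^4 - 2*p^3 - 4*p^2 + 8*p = (p - 2)*(p^3 - 4*p) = (p - 2)*(p + 2)*(p^2 - 2*p) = (p - 2)^2*(p + 2)*(p)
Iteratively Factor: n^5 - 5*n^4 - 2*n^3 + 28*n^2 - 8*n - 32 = (n + 1)*(n^4 - 6*n^3 + 4*n^2 + 24*n - 32) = (n + 1)*(n + 2)*(n^3 - 8*n^2 + 20*n - 16) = (n - 2)*(n + 1)*(n + 2)*(n^2 - 6*n + 8) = (n - 2)^2*(n + 1)*(n + 2)*(n - 4)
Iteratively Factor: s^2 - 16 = (s - 4)*(s + 4)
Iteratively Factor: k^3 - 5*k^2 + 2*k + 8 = (k - 2)*(k^2 - 3*k - 4) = (k - 2)*(k + 1)*(k - 4)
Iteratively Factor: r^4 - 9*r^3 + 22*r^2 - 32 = (r - 2)*(r^3 - 7*r^2 + 8*r + 16) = (r - 4)*(r - 2)*(r^2 - 3*r - 4) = (r - 4)^2*(r - 2)*(r + 1)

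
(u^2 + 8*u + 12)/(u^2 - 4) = (u + 6)/(u - 2)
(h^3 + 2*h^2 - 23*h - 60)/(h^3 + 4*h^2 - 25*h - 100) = (h + 3)/(h + 5)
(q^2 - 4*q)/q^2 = (q - 4)/q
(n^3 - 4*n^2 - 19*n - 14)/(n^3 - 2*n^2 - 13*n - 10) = (n - 7)/(n - 5)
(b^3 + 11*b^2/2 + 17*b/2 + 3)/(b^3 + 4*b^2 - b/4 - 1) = 2*(b^2 + 5*b + 6)/(2*b^2 + 7*b - 4)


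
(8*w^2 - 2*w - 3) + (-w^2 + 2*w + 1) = 7*w^2 - 2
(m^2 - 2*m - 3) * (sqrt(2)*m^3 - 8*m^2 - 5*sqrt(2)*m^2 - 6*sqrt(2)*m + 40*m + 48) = sqrt(2)*m^5 - 7*sqrt(2)*m^4 - 8*m^4 + sqrt(2)*m^3 + 56*m^3 - 8*m^2 + 27*sqrt(2)*m^2 - 216*m + 18*sqrt(2)*m - 144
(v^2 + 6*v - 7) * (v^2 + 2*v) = v^4 + 8*v^3 + 5*v^2 - 14*v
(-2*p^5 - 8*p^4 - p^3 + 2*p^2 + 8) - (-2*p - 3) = -2*p^5 - 8*p^4 - p^3 + 2*p^2 + 2*p + 11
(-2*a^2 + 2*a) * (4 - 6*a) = 12*a^3 - 20*a^2 + 8*a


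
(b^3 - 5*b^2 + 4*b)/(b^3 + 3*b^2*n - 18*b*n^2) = (b^2 - 5*b + 4)/(b^2 + 3*b*n - 18*n^2)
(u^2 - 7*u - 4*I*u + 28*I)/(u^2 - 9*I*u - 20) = (u - 7)/(u - 5*I)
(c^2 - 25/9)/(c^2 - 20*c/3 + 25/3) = (c + 5/3)/(c - 5)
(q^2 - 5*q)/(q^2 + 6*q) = (q - 5)/(q + 6)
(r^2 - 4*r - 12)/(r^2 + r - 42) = (r + 2)/(r + 7)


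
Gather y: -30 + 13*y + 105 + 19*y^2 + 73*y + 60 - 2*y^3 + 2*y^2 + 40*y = -2*y^3 + 21*y^2 + 126*y + 135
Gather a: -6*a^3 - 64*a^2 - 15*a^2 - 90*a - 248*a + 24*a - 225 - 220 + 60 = -6*a^3 - 79*a^2 - 314*a - 385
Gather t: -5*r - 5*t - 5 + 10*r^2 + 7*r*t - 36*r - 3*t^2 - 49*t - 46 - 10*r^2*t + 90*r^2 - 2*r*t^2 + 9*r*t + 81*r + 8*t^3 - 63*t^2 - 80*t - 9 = 100*r^2 + 40*r + 8*t^3 + t^2*(-2*r - 66) + t*(-10*r^2 + 16*r - 134) - 60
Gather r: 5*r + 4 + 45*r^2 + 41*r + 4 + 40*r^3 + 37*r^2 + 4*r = 40*r^3 + 82*r^2 + 50*r + 8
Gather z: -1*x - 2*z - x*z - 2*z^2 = -x - 2*z^2 + z*(-x - 2)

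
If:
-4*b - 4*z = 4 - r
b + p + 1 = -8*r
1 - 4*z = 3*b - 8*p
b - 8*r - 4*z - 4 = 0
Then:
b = -27/388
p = -241/388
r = -15/388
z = -1459/1552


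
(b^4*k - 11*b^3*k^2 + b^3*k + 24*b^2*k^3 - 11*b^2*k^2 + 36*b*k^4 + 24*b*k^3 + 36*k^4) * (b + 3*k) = b^5*k - 8*b^4*k^2 + b^4*k - 9*b^3*k^3 - 8*b^3*k^2 + 108*b^2*k^4 - 9*b^2*k^3 + 108*b*k^5 + 108*b*k^4 + 108*k^5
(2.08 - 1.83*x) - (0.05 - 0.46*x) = 2.03 - 1.37*x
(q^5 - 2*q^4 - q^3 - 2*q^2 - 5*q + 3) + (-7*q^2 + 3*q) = q^5 - 2*q^4 - q^3 - 9*q^2 - 2*q + 3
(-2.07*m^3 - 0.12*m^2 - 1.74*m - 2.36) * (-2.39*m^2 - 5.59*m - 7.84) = 4.9473*m^5 + 11.8581*m^4 + 21.0582*m^3 + 16.3078*m^2 + 26.834*m + 18.5024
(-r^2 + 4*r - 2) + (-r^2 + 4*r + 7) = -2*r^2 + 8*r + 5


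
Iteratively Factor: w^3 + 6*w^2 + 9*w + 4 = (w + 1)*(w^2 + 5*w + 4) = (w + 1)^2*(w + 4)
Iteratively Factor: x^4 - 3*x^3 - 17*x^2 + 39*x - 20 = (x - 5)*(x^3 + 2*x^2 - 7*x + 4) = (x - 5)*(x - 1)*(x^2 + 3*x - 4) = (x - 5)*(x - 1)*(x + 4)*(x - 1)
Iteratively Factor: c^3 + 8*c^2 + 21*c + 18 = (c + 3)*(c^2 + 5*c + 6) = (c + 2)*(c + 3)*(c + 3)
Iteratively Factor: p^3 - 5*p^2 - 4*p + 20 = (p + 2)*(p^2 - 7*p + 10) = (p - 2)*(p + 2)*(p - 5)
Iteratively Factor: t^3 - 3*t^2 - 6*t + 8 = (t + 2)*(t^2 - 5*t + 4) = (t - 1)*(t + 2)*(t - 4)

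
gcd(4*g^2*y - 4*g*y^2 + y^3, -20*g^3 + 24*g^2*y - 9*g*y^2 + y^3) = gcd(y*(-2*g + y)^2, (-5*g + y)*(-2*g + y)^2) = 4*g^2 - 4*g*y + y^2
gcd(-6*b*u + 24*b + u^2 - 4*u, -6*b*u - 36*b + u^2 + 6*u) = -6*b + u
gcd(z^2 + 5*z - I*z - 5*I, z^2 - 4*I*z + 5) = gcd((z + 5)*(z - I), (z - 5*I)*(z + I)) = 1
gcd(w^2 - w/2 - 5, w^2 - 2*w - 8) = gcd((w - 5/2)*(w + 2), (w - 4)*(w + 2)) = w + 2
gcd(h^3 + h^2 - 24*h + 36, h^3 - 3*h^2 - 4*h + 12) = h^2 - 5*h + 6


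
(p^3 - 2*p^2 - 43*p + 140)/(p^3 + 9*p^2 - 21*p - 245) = (p - 4)/(p + 7)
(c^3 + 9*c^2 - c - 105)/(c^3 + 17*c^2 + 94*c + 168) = (c^2 + 2*c - 15)/(c^2 + 10*c + 24)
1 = 1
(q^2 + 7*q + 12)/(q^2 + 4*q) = (q + 3)/q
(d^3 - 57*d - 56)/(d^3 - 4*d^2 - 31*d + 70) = (d^3 - 57*d - 56)/(d^3 - 4*d^2 - 31*d + 70)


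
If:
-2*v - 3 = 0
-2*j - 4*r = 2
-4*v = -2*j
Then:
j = -3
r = 1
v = -3/2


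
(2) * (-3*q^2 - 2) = -6*q^2 - 4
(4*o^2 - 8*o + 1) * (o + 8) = 4*o^3 + 24*o^2 - 63*o + 8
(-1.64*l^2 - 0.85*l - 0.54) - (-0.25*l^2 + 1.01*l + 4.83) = -1.39*l^2 - 1.86*l - 5.37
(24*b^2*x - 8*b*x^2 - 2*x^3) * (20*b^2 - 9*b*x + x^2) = 480*b^4*x - 376*b^3*x^2 + 56*b^2*x^3 + 10*b*x^4 - 2*x^5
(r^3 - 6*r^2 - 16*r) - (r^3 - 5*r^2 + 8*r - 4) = -r^2 - 24*r + 4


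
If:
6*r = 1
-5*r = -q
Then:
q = 5/6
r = 1/6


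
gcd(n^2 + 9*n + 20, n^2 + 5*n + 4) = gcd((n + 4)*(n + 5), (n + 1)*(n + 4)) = n + 4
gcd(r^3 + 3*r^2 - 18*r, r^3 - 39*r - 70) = 1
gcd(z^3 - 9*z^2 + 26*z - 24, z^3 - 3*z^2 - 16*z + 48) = z^2 - 7*z + 12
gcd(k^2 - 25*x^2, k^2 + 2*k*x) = 1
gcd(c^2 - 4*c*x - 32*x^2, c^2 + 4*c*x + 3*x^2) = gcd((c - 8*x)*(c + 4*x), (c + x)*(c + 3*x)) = 1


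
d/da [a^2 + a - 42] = 2*a + 1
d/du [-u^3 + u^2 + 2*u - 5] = -3*u^2 + 2*u + 2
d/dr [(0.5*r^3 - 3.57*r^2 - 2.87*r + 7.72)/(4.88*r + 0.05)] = (4.88*r^3 - 17.3466*r^2 - 0.356999999999999*r - 37.8171)/(23.8144*r^2 + 0.488*r + 0.0025)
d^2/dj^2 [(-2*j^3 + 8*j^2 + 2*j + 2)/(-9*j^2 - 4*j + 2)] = 4*(97*j^3 - 483*j^2 - 150*j - 58)/(729*j^6 + 972*j^5 - 54*j^4 - 368*j^3 + 12*j^2 + 48*j - 8)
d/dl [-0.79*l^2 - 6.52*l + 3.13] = -1.58*l - 6.52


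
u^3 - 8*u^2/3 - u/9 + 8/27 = (u - 8/3)*(u - 1/3)*(u + 1/3)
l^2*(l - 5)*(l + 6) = l^4 + l^3 - 30*l^2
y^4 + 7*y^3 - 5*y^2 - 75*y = y*(y - 3)*(y + 5)^2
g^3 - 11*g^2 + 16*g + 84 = (g - 7)*(g - 6)*(g + 2)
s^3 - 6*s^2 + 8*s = s*(s - 4)*(s - 2)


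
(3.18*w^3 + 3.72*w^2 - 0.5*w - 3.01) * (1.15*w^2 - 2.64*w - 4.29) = 3.657*w^5 - 4.1172*w^4 - 24.038*w^3 - 18.1003*w^2 + 10.0914*w + 12.9129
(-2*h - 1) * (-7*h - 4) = 14*h^2 + 15*h + 4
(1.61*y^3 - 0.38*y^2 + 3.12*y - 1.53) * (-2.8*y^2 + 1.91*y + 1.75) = -4.508*y^5 + 4.1391*y^4 - 6.6443*y^3 + 9.5782*y^2 + 2.5377*y - 2.6775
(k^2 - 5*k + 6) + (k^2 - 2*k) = 2*k^2 - 7*k + 6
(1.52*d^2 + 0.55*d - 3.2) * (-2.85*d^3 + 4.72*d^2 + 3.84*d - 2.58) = -4.332*d^5 + 5.6069*d^4 + 17.5528*d^3 - 16.9136*d^2 - 13.707*d + 8.256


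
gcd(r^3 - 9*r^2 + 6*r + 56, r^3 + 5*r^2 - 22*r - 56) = r^2 - 2*r - 8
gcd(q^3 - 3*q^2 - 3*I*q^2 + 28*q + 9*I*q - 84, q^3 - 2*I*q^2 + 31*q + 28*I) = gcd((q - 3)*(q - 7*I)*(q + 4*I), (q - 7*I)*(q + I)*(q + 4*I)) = q^2 - 3*I*q + 28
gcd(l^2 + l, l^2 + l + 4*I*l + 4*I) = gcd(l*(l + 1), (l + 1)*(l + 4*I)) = l + 1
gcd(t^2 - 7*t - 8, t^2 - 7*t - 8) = t^2 - 7*t - 8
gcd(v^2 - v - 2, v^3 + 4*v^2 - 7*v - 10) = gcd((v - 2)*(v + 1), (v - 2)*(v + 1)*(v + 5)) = v^2 - v - 2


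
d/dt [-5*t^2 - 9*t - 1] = -10*t - 9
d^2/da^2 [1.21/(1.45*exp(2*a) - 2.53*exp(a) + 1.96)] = ((3.0613 - 7.018*exp(a))*(1.45*exp(2*a) - 2.53*exp(a) + 1.96) + 1.21*(2.9*exp(a) - 2.53)*(5.8*exp(a) - 5.06)*exp(a))*exp(a)/(1.45*exp(2*a) - 2.53*exp(a) + 1.96)^3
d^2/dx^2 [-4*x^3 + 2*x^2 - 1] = 4 - 24*x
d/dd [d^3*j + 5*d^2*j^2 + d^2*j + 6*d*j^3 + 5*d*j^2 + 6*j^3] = j*(3*d^2 + 10*d*j + 2*d + 6*j^2 + 5*j)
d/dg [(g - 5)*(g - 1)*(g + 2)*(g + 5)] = 4*g^3 + 3*g^2 - 54*g - 25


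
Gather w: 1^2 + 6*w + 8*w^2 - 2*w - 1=8*w^2 + 4*w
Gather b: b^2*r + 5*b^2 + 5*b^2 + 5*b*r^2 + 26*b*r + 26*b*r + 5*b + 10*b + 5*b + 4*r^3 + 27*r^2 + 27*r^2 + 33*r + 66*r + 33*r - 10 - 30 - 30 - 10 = b^2*(r + 10) + b*(5*r^2 + 52*r + 20) + 4*r^3 + 54*r^2 + 132*r - 80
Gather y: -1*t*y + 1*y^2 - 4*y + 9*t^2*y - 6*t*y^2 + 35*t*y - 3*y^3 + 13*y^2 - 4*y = -3*y^3 + y^2*(14 - 6*t) + y*(9*t^2 + 34*t - 8)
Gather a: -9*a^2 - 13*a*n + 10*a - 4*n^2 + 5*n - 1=-9*a^2 + a*(10 - 13*n) - 4*n^2 + 5*n - 1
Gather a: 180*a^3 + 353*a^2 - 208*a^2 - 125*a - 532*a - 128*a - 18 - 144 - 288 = 180*a^3 + 145*a^2 - 785*a - 450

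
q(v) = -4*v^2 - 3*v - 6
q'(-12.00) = 93.00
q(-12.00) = -546.00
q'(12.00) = -99.00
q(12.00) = -618.00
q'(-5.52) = 41.16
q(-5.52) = -111.32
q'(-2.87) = 19.96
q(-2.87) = -30.34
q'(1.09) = -11.72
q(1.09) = -14.02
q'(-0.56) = 1.48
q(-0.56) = -5.57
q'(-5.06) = 37.48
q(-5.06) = -93.23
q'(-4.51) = 33.08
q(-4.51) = -73.83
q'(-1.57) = 9.56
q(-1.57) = -11.15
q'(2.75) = -25.00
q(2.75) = -44.50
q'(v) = -8*v - 3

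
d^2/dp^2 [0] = 0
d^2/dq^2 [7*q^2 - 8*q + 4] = 14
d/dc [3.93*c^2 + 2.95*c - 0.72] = 7.86*c + 2.95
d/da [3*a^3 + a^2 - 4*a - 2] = 9*a^2 + 2*a - 4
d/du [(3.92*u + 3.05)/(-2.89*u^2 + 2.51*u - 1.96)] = (11.3288*u^2 + 17.629*u - 15.3387)/(8.3521*u^4 - 14.5078*u^3 + 17.6289*u^2 - 9.8392*u + 3.8416)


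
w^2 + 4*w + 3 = (w + 1)*(w + 3)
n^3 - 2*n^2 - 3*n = n*(n - 3)*(n + 1)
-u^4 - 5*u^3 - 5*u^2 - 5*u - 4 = (u + 4)*(u - I)*(-I*u + 1)*(-I*u - I)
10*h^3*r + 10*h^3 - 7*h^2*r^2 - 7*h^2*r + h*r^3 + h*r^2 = (-5*h + r)*(-2*h + r)*(h*r + h)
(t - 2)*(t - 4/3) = t^2 - 10*t/3 + 8/3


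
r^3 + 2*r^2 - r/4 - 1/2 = (r - 1/2)*(r + 1/2)*(r + 2)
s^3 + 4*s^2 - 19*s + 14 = (s - 2)*(s - 1)*(s + 7)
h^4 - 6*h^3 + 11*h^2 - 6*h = h*(h - 3)*(h - 2)*(h - 1)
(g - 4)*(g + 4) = g^2 - 16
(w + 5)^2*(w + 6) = w^3 + 16*w^2 + 85*w + 150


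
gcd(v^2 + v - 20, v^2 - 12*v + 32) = v - 4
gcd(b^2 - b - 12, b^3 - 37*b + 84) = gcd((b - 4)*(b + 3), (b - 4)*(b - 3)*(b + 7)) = b - 4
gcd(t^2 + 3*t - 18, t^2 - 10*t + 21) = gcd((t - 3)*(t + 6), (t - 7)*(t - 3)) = t - 3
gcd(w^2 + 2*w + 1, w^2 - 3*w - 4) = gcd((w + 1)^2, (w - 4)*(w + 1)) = w + 1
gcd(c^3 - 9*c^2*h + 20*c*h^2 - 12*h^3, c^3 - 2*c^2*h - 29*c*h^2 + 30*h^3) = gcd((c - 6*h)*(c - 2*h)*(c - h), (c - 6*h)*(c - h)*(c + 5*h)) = c^2 - 7*c*h + 6*h^2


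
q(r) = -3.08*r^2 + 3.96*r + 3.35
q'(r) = 3.96 - 6.16*r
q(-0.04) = 3.19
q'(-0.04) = 4.21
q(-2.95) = -35.14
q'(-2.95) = 22.13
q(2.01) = -1.13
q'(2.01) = -8.42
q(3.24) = -16.15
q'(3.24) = -16.00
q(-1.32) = -7.24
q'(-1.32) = 12.09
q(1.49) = 2.41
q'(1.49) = -5.22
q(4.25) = -35.45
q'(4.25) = -22.22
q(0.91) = 4.40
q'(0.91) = -1.65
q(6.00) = -83.77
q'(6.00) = -33.00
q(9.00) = -210.49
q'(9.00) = -51.48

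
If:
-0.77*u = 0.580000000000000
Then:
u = -0.75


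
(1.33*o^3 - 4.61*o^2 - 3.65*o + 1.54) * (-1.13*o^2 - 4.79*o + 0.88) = -1.5029*o^5 - 1.1614*o^4 + 27.3768*o^3 + 11.6865*o^2 - 10.5886*o + 1.3552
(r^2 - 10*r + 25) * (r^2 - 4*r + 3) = r^4 - 14*r^3 + 68*r^2 - 130*r + 75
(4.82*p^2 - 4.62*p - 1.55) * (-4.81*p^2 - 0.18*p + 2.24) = -23.1842*p^4 + 21.3546*p^3 + 19.0839*p^2 - 10.0698*p - 3.472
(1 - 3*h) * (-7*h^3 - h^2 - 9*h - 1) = 21*h^4 - 4*h^3 + 26*h^2 - 6*h - 1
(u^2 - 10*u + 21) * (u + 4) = u^3 - 6*u^2 - 19*u + 84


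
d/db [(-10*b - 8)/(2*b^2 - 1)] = 2*(10*b^2 + 16*b + 5)/(4*b^4 - 4*b^2 + 1)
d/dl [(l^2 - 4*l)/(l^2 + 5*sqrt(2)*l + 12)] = (-l*(l - 4)*(2*l + 5*sqrt(2)) + 2*(l - 2)*(l^2 + 5*sqrt(2)*l + 12))/(l^2 + 5*sqrt(2)*l + 12)^2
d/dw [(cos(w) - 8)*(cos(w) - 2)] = 2*(5 - cos(w))*sin(w)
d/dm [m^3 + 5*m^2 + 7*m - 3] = 3*m^2 + 10*m + 7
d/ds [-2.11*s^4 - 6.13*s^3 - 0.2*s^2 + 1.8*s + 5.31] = -8.44*s^3 - 18.39*s^2 - 0.4*s + 1.8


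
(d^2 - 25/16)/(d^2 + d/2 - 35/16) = (4*d + 5)/(4*d + 7)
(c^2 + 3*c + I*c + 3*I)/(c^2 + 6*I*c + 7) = (c^2 + c*(3 + I) + 3*I)/(c^2 + 6*I*c + 7)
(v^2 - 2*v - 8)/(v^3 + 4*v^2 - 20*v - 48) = 1/(v + 6)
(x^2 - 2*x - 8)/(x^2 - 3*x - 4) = (x + 2)/(x + 1)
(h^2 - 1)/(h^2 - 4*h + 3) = (h + 1)/(h - 3)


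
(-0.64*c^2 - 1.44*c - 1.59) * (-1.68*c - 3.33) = 1.0752*c^3 + 4.5504*c^2 + 7.4664*c + 5.2947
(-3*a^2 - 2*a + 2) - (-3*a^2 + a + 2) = -3*a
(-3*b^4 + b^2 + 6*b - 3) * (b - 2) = -3*b^5 + 6*b^4 + b^3 + 4*b^2 - 15*b + 6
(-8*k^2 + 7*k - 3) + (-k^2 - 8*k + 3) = -9*k^2 - k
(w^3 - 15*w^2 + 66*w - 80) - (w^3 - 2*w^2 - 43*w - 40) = -13*w^2 + 109*w - 40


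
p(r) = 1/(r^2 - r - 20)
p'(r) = (1 - 2*r)/(r^2 - r - 20)^2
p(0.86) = -0.05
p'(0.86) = -0.00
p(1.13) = -0.05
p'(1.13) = -0.00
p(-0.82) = -0.05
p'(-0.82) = 0.01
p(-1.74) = -0.07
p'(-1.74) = 0.02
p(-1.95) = -0.07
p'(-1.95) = 0.02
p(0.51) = -0.05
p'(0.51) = -0.00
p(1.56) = -0.05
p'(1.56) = -0.01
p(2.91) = -0.07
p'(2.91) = -0.02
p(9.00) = 0.02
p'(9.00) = -0.00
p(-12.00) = 0.01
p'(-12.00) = 0.00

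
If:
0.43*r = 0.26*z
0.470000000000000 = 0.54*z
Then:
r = 0.53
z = 0.87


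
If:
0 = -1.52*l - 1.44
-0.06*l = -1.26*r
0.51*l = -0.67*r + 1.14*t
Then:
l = -0.95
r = -0.05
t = -0.45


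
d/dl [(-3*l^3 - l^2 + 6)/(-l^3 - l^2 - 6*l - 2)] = 2*(l^4 + 18*l^3 + 21*l^2 + 8*l + 18)/(l^6 + 2*l^5 + 13*l^4 + 16*l^3 + 40*l^2 + 24*l + 4)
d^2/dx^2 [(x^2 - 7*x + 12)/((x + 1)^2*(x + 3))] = 2*(x^4 - 23*x^3 - 9*x^2 + 339*x + 564)/(x^7 + 13*x^6 + 69*x^5 + 193*x^4 + 307*x^3 + 279*x^2 + 135*x + 27)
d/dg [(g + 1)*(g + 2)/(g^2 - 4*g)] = (-7*g^2 - 4*g + 8)/(g^2*(g^2 - 8*g + 16))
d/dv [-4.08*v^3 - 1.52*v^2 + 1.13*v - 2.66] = -12.24*v^2 - 3.04*v + 1.13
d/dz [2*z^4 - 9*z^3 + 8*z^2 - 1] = z*(8*z^2 - 27*z + 16)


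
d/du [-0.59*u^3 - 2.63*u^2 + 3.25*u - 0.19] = -1.77*u^2 - 5.26*u + 3.25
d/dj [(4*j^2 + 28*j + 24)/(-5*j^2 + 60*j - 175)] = 4*(19*j^2 - 58*j - 317)/(5*(j^4 - 24*j^3 + 214*j^2 - 840*j + 1225))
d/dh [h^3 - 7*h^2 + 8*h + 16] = 3*h^2 - 14*h + 8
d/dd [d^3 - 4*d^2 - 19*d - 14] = 3*d^2 - 8*d - 19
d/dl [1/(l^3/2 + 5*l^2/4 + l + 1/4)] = 8*(-3*l^2 - 5*l - 2)/(2*l^3 + 5*l^2 + 4*l + 1)^2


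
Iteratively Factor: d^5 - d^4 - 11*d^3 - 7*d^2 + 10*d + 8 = (d - 1)*(d^4 - 11*d^2 - 18*d - 8) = (d - 4)*(d - 1)*(d^3 + 4*d^2 + 5*d + 2) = (d - 4)*(d - 1)*(d + 1)*(d^2 + 3*d + 2) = (d - 4)*(d - 1)*(d + 1)*(d + 2)*(d + 1)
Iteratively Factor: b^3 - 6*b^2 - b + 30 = (b + 2)*(b^2 - 8*b + 15) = (b - 5)*(b + 2)*(b - 3)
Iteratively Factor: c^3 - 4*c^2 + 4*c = (c - 2)*(c^2 - 2*c) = c*(c - 2)*(c - 2)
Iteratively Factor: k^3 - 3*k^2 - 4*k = (k)*(k^2 - 3*k - 4) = k*(k - 4)*(k + 1)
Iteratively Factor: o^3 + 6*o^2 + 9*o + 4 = (o + 1)*(o^2 + 5*o + 4) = (o + 1)*(o + 4)*(o + 1)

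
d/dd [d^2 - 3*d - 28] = 2*d - 3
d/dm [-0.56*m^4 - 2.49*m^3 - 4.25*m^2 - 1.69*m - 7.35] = -2.24*m^3 - 7.47*m^2 - 8.5*m - 1.69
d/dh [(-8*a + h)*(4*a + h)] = -4*a + 2*h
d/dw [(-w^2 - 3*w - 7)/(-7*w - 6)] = (7*w^2 + 12*w - 31)/(49*w^2 + 84*w + 36)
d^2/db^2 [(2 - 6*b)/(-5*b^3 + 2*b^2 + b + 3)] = 4*(-(3*b - 1)*(-15*b^2 + 4*b + 1)^2 + (-45*b^2 + 12*b - (3*b - 1)*(15*b - 2) + 3)*(-5*b^3 + 2*b^2 + b + 3))/(-5*b^3 + 2*b^2 + b + 3)^3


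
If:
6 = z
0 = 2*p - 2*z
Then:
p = 6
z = 6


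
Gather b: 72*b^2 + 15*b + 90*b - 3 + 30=72*b^2 + 105*b + 27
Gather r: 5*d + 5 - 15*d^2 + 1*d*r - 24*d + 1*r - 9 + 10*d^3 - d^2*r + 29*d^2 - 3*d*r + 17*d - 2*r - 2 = 10*d^3 + 14*d^2 - 2*d + r*(-d^2 - 2*d - 1) - 6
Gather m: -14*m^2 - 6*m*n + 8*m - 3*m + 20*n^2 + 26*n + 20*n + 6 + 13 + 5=-14*m^2 + m*(5 - 6*n) + 20*n^2 + 46*n + 24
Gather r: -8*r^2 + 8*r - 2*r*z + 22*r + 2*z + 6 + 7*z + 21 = -8*r^2 + r*(30 - 2*z) + 9*z + 27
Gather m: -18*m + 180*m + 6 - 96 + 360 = 162*m + 270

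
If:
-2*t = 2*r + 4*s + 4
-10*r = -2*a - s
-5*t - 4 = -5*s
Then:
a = -31*t/2 - 92/5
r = -3*t - 18/5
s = t + 4/5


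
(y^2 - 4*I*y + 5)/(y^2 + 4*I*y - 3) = (y - 5*I)/(y + 3*I)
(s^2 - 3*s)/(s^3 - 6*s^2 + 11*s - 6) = s/(s^2 - 3*s + 2)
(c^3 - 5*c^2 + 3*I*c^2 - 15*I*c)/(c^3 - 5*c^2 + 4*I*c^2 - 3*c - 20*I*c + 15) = c/(c + I)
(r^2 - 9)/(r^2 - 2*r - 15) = (r - 3)/(r - 5)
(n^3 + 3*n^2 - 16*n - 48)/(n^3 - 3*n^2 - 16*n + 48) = (n + 3)/(n - 3)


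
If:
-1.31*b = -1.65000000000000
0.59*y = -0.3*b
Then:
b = 1.26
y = -0.64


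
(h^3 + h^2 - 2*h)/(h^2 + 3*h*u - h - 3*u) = h*(h + 2)/(h + 3*u)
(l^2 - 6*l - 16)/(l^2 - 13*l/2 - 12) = 2*(l + 2)/(2*l + 3)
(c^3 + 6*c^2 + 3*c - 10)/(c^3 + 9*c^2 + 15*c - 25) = (c + 2)/(c + 5)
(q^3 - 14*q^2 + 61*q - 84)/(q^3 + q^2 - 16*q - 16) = (q^2 - 10*q + 21)/(q^2 + 5*q + 4)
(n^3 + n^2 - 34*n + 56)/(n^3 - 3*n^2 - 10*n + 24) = (n + 7)/(n + 3)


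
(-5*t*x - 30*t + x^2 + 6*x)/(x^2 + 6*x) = (-5*t + x)/x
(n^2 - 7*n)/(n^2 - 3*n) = (n - 7)/(n - 3)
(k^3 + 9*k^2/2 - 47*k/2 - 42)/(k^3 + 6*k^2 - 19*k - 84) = (k + 3/2)/(k + 3)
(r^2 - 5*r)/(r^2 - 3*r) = (r - 5)/(r - 3)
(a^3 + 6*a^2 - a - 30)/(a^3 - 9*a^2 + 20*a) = (a^3 + 6*a^2 - a - 30)/(a*(a^2 - 9*a + 20))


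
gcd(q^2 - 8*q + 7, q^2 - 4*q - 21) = q - 7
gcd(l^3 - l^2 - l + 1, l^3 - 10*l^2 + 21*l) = 1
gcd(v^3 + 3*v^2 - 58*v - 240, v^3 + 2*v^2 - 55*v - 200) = v^2 - 3*v - 40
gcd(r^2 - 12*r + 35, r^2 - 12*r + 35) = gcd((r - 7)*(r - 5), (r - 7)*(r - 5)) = r^2 - 12*r + 35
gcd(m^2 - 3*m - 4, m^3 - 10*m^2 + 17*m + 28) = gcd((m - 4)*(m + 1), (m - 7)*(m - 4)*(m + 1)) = m^2 - 3*m - 4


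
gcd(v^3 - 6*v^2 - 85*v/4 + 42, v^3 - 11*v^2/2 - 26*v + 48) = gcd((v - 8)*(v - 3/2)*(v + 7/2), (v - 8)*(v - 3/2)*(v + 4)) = v^2 - 19*v/2 + 12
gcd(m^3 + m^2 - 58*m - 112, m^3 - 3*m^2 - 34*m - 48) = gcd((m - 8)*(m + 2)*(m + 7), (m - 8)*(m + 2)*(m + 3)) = m^2 - 6*m - 16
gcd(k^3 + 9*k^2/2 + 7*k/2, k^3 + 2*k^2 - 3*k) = k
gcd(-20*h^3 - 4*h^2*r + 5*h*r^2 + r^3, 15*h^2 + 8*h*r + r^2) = 5*h + r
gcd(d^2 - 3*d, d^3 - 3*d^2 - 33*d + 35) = 1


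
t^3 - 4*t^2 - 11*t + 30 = (t - 5)*(t - 2)*(t + 3)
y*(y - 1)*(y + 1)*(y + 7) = y^4 + 7*y^3 - y^2 - 7*y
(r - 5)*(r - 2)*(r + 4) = r^3 - 3*r^2 - 18*r + 40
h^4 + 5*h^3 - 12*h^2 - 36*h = h*(h - 3)*(h + 2)*(h + 6)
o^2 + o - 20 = (o - 4)*(o + 5)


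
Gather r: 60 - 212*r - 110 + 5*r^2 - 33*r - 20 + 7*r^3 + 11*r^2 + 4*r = 7*r^3 + 16*r^2 - 241*r - 70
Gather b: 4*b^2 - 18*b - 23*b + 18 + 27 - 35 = 4*b^2 - 41*b + 10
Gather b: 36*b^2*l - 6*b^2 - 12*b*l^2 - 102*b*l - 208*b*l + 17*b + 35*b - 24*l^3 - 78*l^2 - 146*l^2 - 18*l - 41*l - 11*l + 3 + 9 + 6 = b^2*(36*l - 6) + b*(-12*l^2 - 310*l + 52) - 24*l^3 - 224*l^2 - 70*l + 18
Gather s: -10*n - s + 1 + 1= -10*n - s + 2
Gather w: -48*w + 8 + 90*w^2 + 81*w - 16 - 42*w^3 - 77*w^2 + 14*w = -42*w^3 + 13*w^2 + 47*w - 8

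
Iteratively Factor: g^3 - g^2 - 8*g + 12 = (g - 2)*(g^2 + g - 6) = (g - 2)^2*(g + 3)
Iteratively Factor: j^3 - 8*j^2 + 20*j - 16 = (j - 4)*(j^2 - 4*j + 4) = (j - 4)*(j - 2)*(j - 2)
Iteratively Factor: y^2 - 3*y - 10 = (y - 5)*(y + 2)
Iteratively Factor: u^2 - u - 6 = (u + 2)*(u - 3)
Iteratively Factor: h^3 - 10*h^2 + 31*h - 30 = (h - 5)*(h^2 - 5*h + 6) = (h - 5)*(h - 3)*(h - 2)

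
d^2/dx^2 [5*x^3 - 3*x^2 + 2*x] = 30*x - 6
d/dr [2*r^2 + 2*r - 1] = 4*r + 2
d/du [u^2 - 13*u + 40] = 2*u - 13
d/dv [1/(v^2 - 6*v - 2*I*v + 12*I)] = 2*(-v + 3 + I)/(v^2 - 6*v - 2*I*v + 12*I)^2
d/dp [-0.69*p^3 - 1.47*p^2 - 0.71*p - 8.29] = -2.07*p^2 - 2.94*p - 0.71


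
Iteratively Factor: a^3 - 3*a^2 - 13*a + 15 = (a - 1)*(a^2 - 2*a - 15) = (a - 1)*(a + 3)*(a - 5)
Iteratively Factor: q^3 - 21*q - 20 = (q + 1)*(q^2 - q - 20) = (q + 1)*(q + 4)*(q - 5)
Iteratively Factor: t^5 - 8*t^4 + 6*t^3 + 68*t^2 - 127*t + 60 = (t + 3)*(t^4 - 11*t^3 + 39*t^2 - 49*t + 20) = (t - 1)*(t + 3)*(t^3 - 10*t^2 + 29*t - 20) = (t - 1)^2*(t + 3)*(t^2 - 9*t + 20) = (t - 4)*(t - 1)^2*(t + 3)*(t - 5)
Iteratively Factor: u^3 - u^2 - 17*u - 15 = (u + 3)*(u^2 - 4*u - 5) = (u - 5)*(u + 3)*(u + 1)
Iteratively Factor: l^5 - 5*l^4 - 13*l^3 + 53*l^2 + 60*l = (l + 3)*(l^4 - 8*l^3 + 11*l^2 + 20*l) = (l - 5)*(l + 3)*(l^3 - 3*l^2 - 4*l) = (l - 5)*(l - 4)*(l + 3)*(l^2 + l) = l*(l - 5)*(l - 4)*(l + 3)*(l + 1)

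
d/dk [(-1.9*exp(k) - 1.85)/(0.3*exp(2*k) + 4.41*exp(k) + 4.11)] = (0.57*exp(2*k) + 1.11*exp(k) + 0.3495)*exp(k)/(0.09*exp(4*k) + 2.646*exp(3*k) + 21.9141*exp(2*k) + 36.2502*exp(k) + 16.8921)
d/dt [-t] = -1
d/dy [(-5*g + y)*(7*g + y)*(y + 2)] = -35*g^2 + 4*g*y + 4*g + 3*y^2 + 4*y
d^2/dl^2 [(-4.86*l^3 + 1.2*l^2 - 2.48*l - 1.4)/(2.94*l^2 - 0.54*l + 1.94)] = (5.6843418860808e-14*l^4 + 13.542624*l^3 - 83.124144*l^2 - 11.541168*l + 18.990144)/(25.412184*l^6 - 14.002632*l^5 + 52.877664*l^4 - 18.637128*l^3 + 34.892064*l^2 - 6.097032*l + 7.301384)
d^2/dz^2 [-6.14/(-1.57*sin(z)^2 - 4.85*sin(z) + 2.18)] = (-60.537944*sin(z)^4 - 140.25909*sin(z)^3 - 137.68029*sin(z)^2 + 215.59996*sin(z) + 330.885828)/(1.57*sin(z)^2 + 4.85*sin(z) - 2.18)^3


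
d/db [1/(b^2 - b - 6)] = (1 - 2*b)/(-b^2 + b + 6)^2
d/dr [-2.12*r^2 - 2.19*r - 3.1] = -4.24*r - 2.19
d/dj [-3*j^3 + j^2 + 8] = j*(2 - 9*j)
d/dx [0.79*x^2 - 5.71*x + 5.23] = 1.58*x - 5.71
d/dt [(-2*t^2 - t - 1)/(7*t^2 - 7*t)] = (3*t^2 + 2*t - 1)/(7*t^2*(t^2 - 2*t + 1))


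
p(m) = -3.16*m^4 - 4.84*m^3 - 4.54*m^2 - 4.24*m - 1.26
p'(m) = -12.64*m^3 - 14.52*m^2 - 9.08*m - 4.24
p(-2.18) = -34.82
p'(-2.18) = 77.50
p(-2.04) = -25.14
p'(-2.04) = 61.17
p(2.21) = -160.43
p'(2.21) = -231.66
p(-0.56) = 0.23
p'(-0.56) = -1.49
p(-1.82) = -14.07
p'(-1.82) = 40.39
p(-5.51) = -2218.76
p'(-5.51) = 1719.43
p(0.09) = -1.68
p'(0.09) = -5.18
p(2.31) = -184.92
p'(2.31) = -258.50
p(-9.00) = -17535.24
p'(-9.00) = 8115.92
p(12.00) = -74595.18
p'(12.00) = -24046.00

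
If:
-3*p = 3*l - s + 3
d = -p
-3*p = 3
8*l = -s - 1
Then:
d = 1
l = -1/11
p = -1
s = -3/11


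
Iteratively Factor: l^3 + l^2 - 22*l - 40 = (l + 4)*(l^2 - 3*l - 10) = (l + 2)*(l + 4)*(l - 5)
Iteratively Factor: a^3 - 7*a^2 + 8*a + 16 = (a + 1)*(a^2 - 8*a + 16) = (a - 4)*(a + 1)*(a - 4)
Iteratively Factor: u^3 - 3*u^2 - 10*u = (u)*(u^2 - 3*u - 10) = u*(u - 5)*(u + 2)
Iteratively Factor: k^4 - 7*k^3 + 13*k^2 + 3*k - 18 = (k - 3)*(k^3 - 4*k^2 + k + 6) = (k - 3)*(k - 2)*(k^2 - 2*k - 3) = (k - 3)*(k - 2)*(k + 1)*(k - 3)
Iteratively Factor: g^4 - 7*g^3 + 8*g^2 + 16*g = (g - 4)*(g^3 - 3*g^2 - 4*g) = (g - 4)^2*(g^2 + g) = (g - 4)^2*(g + 1)*(g)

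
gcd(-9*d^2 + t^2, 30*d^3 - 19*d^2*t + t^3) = -3*d + t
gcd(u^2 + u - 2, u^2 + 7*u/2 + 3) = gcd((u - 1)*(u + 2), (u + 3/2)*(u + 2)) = u + 2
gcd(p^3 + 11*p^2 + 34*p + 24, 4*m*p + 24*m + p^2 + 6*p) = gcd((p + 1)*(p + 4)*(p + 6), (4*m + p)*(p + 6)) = p + 6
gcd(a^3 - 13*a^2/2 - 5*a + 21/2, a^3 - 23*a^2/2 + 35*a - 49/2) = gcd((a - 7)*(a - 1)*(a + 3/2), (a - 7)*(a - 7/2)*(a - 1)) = a^2 - 8*a + 7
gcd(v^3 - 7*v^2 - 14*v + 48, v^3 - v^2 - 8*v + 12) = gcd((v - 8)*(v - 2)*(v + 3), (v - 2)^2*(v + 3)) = v^2 + v - 6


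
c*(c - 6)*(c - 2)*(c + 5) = c^4 - 3*c^3 - 28*c^2 + 60*c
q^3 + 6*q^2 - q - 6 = (q - 1)*(q + 1)*(q + 6)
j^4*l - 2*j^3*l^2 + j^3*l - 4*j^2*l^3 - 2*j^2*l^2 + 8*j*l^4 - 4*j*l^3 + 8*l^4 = (j - 2*l)^2*(j + 2*l)*(j*l + l)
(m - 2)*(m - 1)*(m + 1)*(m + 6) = m^4 + 4*m^3 - 13*m^2 - 4*m + 12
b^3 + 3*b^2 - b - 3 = (b - 1)*(b + 1)*(b + 3)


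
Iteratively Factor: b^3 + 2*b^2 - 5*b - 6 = (b + 1)*(b^2 + b - 6) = (b - 2)*(b + 1)*(b + 3)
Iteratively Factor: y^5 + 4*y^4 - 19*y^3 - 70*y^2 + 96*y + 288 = (y - 3)*(y^4 + 7*y^3 + 2*y^2 - 64*y - 96) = (y - 3)*(y + 4)*(y^3 + 3*y^2 - 10*y - 24) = (y - 3)*(y + 2)*(y + 4)*(y^2 + y - 12) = (y - 3)^2*(y + 2)*(y + 4)*(y + 4)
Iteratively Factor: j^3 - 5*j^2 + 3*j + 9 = (j - 3)*(j^2 - 2*j - 3) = (j - 3)^2*(j + 1)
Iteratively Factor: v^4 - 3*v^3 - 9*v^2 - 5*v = (v - 5)*(v^3 + 2*v^2 + v) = (v - 5)*(v + 1)*(v^2 + v) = (v - 5)*(v + 1)^2*(v)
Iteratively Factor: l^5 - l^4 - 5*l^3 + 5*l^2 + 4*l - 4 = (l - 1)*(l^4 - 5*l^2 + 4) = (l - 2)*(l - 1)*(l^3 + 2*l^2 - l - 2) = (l - 2)*(l - 1)^2*(l^2 + 3*l + 2) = (l - 2)*(l - 1)^2*(l + 2)*(l + 1)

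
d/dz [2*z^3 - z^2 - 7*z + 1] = 6*z^2 - 2*z - 7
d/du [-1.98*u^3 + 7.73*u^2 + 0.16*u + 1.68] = -5.94*u^2 + 15.46*u + 0.16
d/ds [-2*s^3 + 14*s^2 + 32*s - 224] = -6*s^2 + 28*s + 32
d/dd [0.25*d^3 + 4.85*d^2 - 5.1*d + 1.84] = 0.75*d^2 + 9.7*d - 5.1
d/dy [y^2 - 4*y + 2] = 2*y - 4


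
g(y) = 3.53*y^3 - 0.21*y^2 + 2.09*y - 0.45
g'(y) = 10.59*y^2 - 0.42*y + 2.09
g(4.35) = 295.23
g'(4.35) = 200.65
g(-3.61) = -176.80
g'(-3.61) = 141.62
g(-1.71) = -22.29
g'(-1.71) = 33.77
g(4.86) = 409.96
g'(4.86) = 250.18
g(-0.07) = -0.60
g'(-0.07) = 2.17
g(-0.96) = -5.77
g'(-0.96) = 12.25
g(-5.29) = -539.95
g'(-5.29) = 300.66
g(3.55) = 162.25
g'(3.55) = 134.06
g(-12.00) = -6155.61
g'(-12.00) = 1532.09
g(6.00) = 767.01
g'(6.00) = 380.81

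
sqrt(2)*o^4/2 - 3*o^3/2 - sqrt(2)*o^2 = o^2*(o - 2*sqrt(2))*(sqrt(2)*o/2 + 1/2)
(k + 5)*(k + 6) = k^2 + 11*k + 30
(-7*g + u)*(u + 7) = -7*g*u - 49*g + u^2 + 7*u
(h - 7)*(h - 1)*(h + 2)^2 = h^4 - 4*h^3 - 21*h^2 - 4*h + 28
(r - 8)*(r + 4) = r^2 - 4*r - 32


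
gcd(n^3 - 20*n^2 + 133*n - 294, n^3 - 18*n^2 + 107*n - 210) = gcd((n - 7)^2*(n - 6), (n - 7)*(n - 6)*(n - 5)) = n^2 - 13*n + 42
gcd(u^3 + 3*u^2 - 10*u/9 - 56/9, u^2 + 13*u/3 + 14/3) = u^2 + 13*u/3 + 14/3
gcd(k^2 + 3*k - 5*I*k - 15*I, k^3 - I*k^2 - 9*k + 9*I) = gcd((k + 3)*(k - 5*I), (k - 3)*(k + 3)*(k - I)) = k + 3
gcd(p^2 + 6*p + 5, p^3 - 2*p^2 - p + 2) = p + 1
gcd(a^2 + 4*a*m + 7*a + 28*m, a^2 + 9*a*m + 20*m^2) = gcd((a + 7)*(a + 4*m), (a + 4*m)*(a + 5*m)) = a + 4*m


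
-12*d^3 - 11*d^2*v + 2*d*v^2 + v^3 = (-3*d + v)*(d + v)*(4*d + v)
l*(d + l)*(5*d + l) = 5*d^2*l + 6*d*l^2 + l^3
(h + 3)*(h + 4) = h^2 + 7*h + 12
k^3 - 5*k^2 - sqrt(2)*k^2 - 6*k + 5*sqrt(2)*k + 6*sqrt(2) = (k - 6)*(k + 1)*(k - sqrt(2))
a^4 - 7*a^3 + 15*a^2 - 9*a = a*(a - 3)^2*(a - 1)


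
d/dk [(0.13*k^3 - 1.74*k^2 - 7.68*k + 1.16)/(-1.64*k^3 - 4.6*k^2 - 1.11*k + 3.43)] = (1.11022302462516e-16*k^5 - 3.4516*k^4 - 25.479*k^3 - 26.3517*k^2 - 1.2644*k - 25.0548)/(2.6896*k^6 + 15.088*k^5 + 24.8008*k^4 - 1.0384*k^3 - 30.3239*k^2 - 7.6146*k + 11.7649)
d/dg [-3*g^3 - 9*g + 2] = -9*g^2 - 9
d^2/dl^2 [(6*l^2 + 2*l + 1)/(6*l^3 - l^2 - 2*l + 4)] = 2*(216*l^6 + 216*l^5 + 396*l^4 - 1042*l^3 - 249*l^2 - 42*l + 120)/(216*l^9 - 108*l^8 - 198*l^7 + 503*l^6 - 78*l^5 - 288*l^4 + 328*l^3 - 96*l + 64)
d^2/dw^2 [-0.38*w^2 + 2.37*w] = -0.760000000000000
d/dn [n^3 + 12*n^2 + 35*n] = 3*n^2 + 24*n + 35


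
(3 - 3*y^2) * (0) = 0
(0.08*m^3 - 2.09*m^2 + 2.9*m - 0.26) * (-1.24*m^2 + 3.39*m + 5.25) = -0.0992*m^5 + 2.8628*m^4 - 10.2611*m^3 - 0.819100000000001*m^2 + 14.3436*m - 1.365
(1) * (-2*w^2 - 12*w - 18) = -2*w^2 - 12*w - 18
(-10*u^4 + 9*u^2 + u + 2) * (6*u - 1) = -60*u^5 + 10*u^4 + 54*u^3 - 3*u^2 + 11*u - 2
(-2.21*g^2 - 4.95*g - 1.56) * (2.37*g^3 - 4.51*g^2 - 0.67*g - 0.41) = -5.2377*g^5 - 1.7644*g^4 + 20.108*g^3 + 11.2582*g^2 + 3.0747*g + 0.6396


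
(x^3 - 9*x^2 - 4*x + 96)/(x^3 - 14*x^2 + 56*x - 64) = (x + 3)/(x - 2)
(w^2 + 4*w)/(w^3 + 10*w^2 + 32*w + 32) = w/(w^2 + 6*w + 8)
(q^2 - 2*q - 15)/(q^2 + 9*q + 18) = (q - 5)/(q + 6)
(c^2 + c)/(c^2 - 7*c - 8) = c/(c - 8)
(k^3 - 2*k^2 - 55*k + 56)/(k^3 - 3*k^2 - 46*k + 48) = (k + 7)/(k + 6)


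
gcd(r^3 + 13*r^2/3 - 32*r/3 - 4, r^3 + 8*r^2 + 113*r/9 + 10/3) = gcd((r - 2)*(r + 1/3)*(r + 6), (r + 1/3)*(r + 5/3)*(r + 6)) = r^2 + 19*r/3 + 2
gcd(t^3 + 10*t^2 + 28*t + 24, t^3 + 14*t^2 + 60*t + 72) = t^2 + 8*t + 12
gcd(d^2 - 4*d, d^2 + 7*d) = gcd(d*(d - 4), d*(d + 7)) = d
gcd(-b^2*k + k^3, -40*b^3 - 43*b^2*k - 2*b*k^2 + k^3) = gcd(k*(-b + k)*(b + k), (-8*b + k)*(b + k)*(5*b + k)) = b + k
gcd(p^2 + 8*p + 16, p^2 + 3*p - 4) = p + 4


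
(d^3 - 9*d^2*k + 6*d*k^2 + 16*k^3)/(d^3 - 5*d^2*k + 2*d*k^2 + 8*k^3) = (d - 8*k)/(d - 4*k)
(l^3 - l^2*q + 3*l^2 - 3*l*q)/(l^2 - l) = (l^2 - l*q + 3*l - 3*q)/(l - 1)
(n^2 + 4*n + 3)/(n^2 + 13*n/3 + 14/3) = 3*(n^2 + 4*n + 3)/(3*n^2 + 13*n + 14)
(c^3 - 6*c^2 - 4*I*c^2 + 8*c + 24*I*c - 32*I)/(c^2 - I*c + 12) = (c^2 - 6*c + 8)/(c + 3*I)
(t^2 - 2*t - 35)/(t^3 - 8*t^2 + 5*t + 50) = (t^2 - 2*t - 35)/(t^3 - 8*t^2 + 5*t + 50)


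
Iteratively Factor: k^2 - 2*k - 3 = (k + 1)*(k - 3)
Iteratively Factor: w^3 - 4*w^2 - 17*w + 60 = (w - 3)*(w^2 - w - 20) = (w - 5)*(w - 3)*(w + 4)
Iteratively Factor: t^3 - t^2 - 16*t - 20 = (t + 2)*(t^2 - 3*t - 10) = (t - 5)*(t + 2)*(t + 2)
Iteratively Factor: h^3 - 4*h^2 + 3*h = (h)*(h^2 - 4*h + 3) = h*(h - 1)*(h - 3)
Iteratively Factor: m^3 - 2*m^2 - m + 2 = (m + 1)*(m^2 - 3*m + 2) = (m - 2)*(m + 1)*(m - 1)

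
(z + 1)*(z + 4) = z^2 + 5*z + 4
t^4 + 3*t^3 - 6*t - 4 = (t + 1)*(t + 2)*(t - sqrt(2))*(t + sqrt(2))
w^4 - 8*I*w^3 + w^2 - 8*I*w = w*(w - 8*I)*(w - I)*(w + I)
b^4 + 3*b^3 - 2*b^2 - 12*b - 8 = (b - 2)*(b + 1)*(b + 2)^2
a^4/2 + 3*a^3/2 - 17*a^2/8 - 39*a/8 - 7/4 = (a/2 + 1/2)*(a - 2)*(a + 1/2)*(a + 7/2)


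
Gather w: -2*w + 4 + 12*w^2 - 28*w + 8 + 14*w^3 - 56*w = 14*w^3 + 12*w^2 - 86*w + 12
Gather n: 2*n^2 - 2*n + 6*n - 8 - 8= 2*n^2 + 4*n - 16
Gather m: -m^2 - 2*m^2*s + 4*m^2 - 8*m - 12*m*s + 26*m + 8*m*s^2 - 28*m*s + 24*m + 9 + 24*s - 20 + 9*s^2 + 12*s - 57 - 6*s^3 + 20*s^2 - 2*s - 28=m^2*(3 - 2*s) + m*(8*s^2 - 40*s + 42) - 6*s^3 + 29*s^2 + 34*s - 96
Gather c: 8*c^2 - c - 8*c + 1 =8*c^2 - 9*c + 1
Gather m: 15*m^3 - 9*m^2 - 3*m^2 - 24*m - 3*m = 15*m^3 - 12*m^2 - 27*m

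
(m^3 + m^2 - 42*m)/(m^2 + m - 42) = m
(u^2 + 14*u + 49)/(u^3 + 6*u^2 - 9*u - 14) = (u + 7)/(u^2 - u - 2)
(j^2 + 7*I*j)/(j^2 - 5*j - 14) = j*(j + 7*I)/(j^2 - 5*j - 14)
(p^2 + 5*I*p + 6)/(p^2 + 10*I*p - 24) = (p - I)/(p + 4*I)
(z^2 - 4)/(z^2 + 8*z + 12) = (z - 2)/(z + 6)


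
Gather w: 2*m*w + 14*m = 2*m*w + 14*m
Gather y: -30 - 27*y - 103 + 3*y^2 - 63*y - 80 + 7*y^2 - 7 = 10*y^2 - 90*y - 220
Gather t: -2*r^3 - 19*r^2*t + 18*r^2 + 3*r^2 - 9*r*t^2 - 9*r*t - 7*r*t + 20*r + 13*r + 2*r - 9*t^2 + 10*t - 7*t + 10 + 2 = -2*r^3 + 21*r^2 + 35*r + t^2*(-9*r - 9) + t*(-19*r^2 - 16*r + 3) + 12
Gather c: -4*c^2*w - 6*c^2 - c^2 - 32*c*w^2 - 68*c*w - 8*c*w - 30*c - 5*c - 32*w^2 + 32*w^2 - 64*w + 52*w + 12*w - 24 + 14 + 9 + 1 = c^2*(-4*w - 7) + c*(-32*w^2 - 76*w - 35)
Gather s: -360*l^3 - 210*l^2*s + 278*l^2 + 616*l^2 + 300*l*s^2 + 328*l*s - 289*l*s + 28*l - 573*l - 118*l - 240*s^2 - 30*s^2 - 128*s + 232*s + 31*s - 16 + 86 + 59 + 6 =-360*l^3 + 894*l^2 - 663*l + s^2*(300*l - 270) + s*(-210*l^2 + 39*l + 135) + 135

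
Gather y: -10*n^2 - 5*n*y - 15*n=-10*n^2 - 5*n*y - 15*n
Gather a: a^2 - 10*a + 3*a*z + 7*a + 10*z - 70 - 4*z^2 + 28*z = a^2 + a*(3*z - 3) - 4*z^2 + 38*z - 70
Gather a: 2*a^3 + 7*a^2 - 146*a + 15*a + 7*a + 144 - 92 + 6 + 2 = 2*a^3 + 7*a^2 - 124*a + 60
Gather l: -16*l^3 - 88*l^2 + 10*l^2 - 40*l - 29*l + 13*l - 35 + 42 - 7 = -16*l^3 - 78*l^2 - 56*l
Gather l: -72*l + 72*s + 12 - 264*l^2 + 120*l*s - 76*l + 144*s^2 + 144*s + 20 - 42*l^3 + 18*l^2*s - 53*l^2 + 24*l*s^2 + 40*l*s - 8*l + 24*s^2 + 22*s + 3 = -42*l^3 + l^2*(18*s - 317) + l*(24*s^2 + 160*s - 156) + 168*s^2 + 238*s + 35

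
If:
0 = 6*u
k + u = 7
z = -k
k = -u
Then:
No Solution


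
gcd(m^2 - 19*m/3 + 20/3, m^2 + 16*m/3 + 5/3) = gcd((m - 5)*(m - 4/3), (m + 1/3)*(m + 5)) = 1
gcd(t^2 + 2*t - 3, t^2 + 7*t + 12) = t + 3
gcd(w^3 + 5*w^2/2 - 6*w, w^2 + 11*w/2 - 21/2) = w - 3/2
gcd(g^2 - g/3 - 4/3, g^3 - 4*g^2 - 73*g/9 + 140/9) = g - 4/3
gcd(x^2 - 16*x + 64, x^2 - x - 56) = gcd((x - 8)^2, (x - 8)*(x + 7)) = x - 8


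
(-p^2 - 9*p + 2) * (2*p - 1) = -2*p^3 - 17*p^2 + 13*p - 2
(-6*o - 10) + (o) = -5*o - 10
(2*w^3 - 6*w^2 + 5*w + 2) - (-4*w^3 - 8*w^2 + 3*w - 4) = 6*w^3 + 2*w^2 + 2*w + 6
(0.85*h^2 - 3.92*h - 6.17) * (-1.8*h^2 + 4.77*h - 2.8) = -1.53*h^4 + 11.1105*h^3 - 9.9724*h^2 - 18.4549*h + 17.276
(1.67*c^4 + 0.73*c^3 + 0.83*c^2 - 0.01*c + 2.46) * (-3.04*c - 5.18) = -5.0768*c^5 - 10.8698*c^4 - 6.3046*c^3 - 4.269*c^2 - 7.4266*c - 12.7428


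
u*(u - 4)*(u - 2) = u^3 - 6*u^2 + 8*u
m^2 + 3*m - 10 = (m - 2)*(m + 5)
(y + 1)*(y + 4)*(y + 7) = y^3 + 12*y^2 + 39*y + 28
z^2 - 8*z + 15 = (z - 5)*(z - 3)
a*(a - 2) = a^2 - 2*a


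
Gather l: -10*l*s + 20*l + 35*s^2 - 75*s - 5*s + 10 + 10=l*(20 - 10*s) + 35*s^2 - 80*s + 20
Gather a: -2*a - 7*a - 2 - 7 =-9*a - 9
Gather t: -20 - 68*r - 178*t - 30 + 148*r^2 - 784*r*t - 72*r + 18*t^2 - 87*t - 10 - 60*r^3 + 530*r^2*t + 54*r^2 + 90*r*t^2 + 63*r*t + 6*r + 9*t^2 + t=-60*r^3 + 202*r^2 - 134*r + t^2*(90*r + 27) + t*(530*r^2 - 721*r - 264) - 60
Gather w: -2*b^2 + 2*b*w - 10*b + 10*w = -2*b^2 - 10*b + w*(2*b + 10)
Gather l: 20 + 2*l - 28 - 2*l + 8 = 0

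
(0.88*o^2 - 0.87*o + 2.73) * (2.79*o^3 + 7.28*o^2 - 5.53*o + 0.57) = 2.4552*o^5 + 3.9791*o^4 - 3.5833*o^3 + 25.1871*o^2 - 15.5928*o + 1.5561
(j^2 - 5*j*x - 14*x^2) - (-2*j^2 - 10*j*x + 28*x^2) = 3*j^2 + 5*j*x - 42*x^2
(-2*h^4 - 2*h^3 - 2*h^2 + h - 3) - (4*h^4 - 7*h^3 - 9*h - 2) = -6*h^4 + 5*h^3 - 2*h^2 + 10*h - 1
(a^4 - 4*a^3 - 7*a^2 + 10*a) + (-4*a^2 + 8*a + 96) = a^4 - 4*a^3 - 11*a^2 + 18*a + 96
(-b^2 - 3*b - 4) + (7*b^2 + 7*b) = 6*b^2 + 4*b - 4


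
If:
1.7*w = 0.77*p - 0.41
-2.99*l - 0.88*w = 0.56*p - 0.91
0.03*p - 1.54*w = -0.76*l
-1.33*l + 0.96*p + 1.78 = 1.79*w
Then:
No Solution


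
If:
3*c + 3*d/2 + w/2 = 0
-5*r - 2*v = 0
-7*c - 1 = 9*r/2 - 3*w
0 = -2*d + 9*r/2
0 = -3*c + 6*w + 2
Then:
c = -40/21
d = 89/21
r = 356/189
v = -890/189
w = -9/7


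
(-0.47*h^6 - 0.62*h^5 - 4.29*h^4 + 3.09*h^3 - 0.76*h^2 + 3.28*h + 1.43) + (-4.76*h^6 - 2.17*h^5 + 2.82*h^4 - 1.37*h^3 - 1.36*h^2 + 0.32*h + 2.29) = -5.23*h^6 - 2.79*h^5 - 1.47*h^4 + 1.72*h^3 - 2.12*h^2 + 3.6*h + 3.72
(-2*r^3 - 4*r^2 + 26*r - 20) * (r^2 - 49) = -2*r^5 - 4*r^4 + 124*r^3 + 176*r^2 - 1274*r + 980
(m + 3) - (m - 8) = 11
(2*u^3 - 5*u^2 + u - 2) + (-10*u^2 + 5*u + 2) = 2*u^3 - 15*u^2 + 6*u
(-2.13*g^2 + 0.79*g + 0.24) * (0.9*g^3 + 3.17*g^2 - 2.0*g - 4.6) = -1.917*g^5 - 6.0411*g^4 + 6.9803*g^3 + 8.9788*g^2 - 4.114*g - 1.104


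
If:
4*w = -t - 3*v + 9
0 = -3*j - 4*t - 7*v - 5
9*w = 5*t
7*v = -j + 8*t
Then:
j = -8899/1162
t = 999/1162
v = 2413/1162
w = 555/1162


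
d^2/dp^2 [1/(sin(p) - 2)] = (-2*sin(p) + cos(p)^2 + 1)/(sin(p) - 2)^3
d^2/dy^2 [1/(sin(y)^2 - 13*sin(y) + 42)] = (-4*sin(y)^4 + 39*sin(y)^3 + 5*sin(y)^2 - 624*sin(y) + 254)/(sin(y)^2 - 13*sin(y) + 42)^3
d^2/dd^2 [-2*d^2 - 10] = -4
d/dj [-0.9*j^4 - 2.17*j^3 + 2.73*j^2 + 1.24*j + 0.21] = -3.6*j^3 - 6.51*j^2 + 5.46*j + 1.24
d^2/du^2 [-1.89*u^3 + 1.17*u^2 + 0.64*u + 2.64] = 2.34 - 11.34*u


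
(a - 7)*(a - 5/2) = a^2 - 19*a/2 + 35/2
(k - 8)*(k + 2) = k^2 - 6*k - 16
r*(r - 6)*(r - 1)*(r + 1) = r^4 - 6*r^3 - r^2 + 6*r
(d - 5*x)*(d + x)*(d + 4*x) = d^3 - 21*d*x^2 - 20*x^3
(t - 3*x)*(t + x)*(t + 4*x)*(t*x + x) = t^4*x + 2*t^3*x^2 + t^3*x - 11*t^2*x^3 + 2*t^2*x^2 - 12*t*x^4 - 11*t*x^3 - 12*x^4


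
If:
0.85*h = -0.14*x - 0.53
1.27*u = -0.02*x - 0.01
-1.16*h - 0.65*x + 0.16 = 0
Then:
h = -0.94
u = -0.04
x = 1.92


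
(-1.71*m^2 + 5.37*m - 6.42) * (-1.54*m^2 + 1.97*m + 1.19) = 2.6334*m^4 - 11.6385*m^3 + 18.4308*m^2 - 6.2571*m - 7.6398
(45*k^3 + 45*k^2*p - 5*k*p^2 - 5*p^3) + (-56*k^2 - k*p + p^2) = 45*k^3 + 45*k^2*p - 56*k^2 - 5*k*p^2 - k*p - 5*p^3 + p^2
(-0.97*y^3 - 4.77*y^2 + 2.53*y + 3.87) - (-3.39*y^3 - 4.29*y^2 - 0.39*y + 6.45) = 2.42*y^3 - 0.48*y^2 + 2.92*y - 2.58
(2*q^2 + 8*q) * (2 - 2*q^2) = -4*q^4 - 16*q^3 + 4*q^2 + 16*q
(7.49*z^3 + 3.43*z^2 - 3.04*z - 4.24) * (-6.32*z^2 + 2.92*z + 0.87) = -47.3368*z^5 + 0.193199999999997*z^4 + 35.7447*z^3 + 20.9041*z^2 - 15.0256*z - 3.6888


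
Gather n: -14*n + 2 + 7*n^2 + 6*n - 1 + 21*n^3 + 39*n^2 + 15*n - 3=21*n^3 + 46*n^2 + 7*n - 2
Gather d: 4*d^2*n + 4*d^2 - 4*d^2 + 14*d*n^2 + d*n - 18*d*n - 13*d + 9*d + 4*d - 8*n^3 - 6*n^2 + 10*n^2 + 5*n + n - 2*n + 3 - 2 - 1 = 4*d^2*n + d*(14*n^2 - 17*n) - 8*n^3 + 4*n^2 + 4*n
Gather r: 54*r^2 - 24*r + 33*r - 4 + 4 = 54*r^2 + 9*r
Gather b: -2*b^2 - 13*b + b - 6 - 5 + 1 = -2*b^2 - 12*b - 10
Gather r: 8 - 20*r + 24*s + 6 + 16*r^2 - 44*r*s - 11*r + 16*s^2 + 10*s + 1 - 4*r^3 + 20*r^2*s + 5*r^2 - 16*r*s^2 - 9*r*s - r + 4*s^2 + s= -4*r^3 + r^2*(20*s + 21) + r*(-16*s^2 - 53*s - 32) + 20*s^2 + 35*s + 15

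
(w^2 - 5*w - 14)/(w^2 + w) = (w^2 - 5*w - 14)/(w*(w + 1))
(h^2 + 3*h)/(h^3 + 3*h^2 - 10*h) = (h + 3)/(h^2 + 3*h - 10)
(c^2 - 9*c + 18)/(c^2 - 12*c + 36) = (c - 3)/(c - 6)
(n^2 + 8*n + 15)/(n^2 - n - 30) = (n + 3)/(n - 6)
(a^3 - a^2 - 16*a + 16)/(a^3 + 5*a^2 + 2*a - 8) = (a - 4)/(a + 2)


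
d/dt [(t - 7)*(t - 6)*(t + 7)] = 3*t^2 - 12*t - 49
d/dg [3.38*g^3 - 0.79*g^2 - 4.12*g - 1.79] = 10.14*g^2 - 1.58*g - 4.12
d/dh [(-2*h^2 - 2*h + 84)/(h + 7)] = -2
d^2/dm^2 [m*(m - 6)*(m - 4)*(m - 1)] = 12*m^2 - 66*m + 68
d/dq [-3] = 0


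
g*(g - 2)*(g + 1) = g^3 - g^2 - 2*g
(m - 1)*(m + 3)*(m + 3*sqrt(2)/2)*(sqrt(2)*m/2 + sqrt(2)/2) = sqrt(2)*m^4/2 + 3*m^3/2 + 3*sqrt(2)*m^3/2 - sqrt(2)*m^2/2 + 9*m^2/2 - 3*sqrt(2)*m/2 - 3*m/2 - 9/2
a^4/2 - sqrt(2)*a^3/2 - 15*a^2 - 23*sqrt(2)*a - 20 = (a/2 + sqrt(2)/2)*(a - 5*sqrt(2))*(a + sqrt(2))*(a + 2*sqrt(2))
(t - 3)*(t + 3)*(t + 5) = t^3 + 5*t^2 - 9*t - 45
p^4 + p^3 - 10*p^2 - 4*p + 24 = (p - 2)^2*(p + 2)*(p + 3)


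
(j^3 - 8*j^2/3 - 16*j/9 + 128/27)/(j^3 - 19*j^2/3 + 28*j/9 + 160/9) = (j - 4/3)/(j - 5)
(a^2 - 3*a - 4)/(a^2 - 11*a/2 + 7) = 2*(a^2 - 3*a - 4)/(2*a^2 - 11*a + 14)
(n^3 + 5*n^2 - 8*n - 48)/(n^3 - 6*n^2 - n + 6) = (n^3 + 5*n^2 - 8*n - 48)/(n^3 - 6*n^2 - n + 6)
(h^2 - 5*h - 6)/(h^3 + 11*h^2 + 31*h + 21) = (h - 6)/(h^2 + 10*h + 21)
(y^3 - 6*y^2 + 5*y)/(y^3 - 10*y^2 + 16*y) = (y^2 - 6*y + 5)/(y^2 - 10*y + 16)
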